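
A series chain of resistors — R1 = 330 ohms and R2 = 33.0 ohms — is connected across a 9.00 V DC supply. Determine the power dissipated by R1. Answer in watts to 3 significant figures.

0.203 W

In a series string the same current flows through every resistor — find that current, then P = I²R for the one we want.
R_total = 330 + 33.0 = 363.0 Ω
I = V / R_total = 9.00 / 363.0 = 0.02479 A
P_R1 = I² × R1 = (0.02479)² × 330 = 0.2029 W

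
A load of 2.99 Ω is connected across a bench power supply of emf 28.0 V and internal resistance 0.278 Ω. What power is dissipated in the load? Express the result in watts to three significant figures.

219 W

With r and R in series, I = ε/(r+R); the load dissipates I²R.
I = ε / (r + R) = 28.0 / (0.278 + 2.99) = 8.568 A
P_load = I² R = (8.568)² × 2.99 = 219.5 W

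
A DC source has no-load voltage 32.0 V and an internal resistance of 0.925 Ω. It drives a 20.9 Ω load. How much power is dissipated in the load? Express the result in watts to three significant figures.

With r and R in series, I = ε/(r+R); the load dissipates I²R.
I = ε / (r + R) = 32.0 / (0.925 + 20.9) = 1.466 A
P_load = I² R = (1.466)² × 20.9 = 44.93 W

44.9 W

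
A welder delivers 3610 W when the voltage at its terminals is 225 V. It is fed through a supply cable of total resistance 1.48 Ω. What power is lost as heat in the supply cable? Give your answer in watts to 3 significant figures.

The supply cable and load are in series, so the same current flows in both; the loss is I²R_line.
I = P / V = 3610 / 225 = 16.04 A through the supply cable.
P_line = I² R_line = (16.04)² × 1.48 = 381.0 W

381 W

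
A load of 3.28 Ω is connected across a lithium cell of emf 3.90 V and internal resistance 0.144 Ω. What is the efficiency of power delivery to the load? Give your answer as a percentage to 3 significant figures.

Efficiency is P_load / P_total. With a series r and R sharing the same I, P = I²R for each, so η = R/(R+r).
η = R / (R + r) = 3.28 / (3.28 + 0.144) = 0.9579

95.8 %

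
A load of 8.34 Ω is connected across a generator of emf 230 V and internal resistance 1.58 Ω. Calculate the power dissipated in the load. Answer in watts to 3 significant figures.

With r and R in series, I = ε/(r+R); the load dissipates I²R.
I = ε / (r + R) = 230 / (1.58 + 8.34) = 23.19 A
P_load = I² R = (23.19)² × 8.34 = 4483 W

4480 W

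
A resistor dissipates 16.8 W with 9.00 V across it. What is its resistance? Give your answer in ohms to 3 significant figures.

From P = V I = I²R = V²/R, with the two given quantities we get R = V² / P.
R = (9.00)² / 16.8 = 4.821 Ω

4.82 Ω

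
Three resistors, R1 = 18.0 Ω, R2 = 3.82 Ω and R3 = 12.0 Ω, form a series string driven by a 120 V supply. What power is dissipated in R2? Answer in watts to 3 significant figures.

48.1 W

In a series string the same current flows through every resistor — find that current, then P = I²R for the one we want.
R_total = 18.0 + 3.82 + 12.0 = 33.82 Ω
I = V / R_total = 120 / 33.82 = 3.548 A
P_R2 = I² × R2 = (3.548)² × 3.82 = 48.09 W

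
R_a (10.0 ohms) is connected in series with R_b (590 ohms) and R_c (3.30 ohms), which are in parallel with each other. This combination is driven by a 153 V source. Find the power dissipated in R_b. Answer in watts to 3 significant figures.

Replace R_b and R_c with their parallel equivalent so the circuit becomes R_a in series with R_p.
R_p = (590×3.30)/(590+3.30) = 3.282 Ω
R_total = 10.0 + 3.282 = 13.28 Ω
I = V / R_total = 153 / 13.28 = 11.52 A
Voltage across the parallel pair: V_p = I × R_p = 11.52 × 3.282 = 37.80 V
R_b is across V_p, so use P = V²/R for that branch.
P_R_b = (37.80)² / 590 = 2.422 W

2.42 W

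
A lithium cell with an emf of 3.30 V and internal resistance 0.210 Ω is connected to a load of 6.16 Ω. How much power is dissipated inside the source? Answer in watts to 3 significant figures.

0.0564 W

The source's internal resistance is just another series element carrying I; its dissipation is I²r.
I = ε / (r + R) = 3.30 / (0.210 + 6.16) = 0.5181 A
P_int = I² r = (0.5181)² × 0.210 = 0.05636 W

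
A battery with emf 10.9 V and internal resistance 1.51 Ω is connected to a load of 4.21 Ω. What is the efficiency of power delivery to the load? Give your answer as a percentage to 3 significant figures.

Both r and R carry the same current, so the power split is just the resistance split: η = R/(R+r).
η = R / (R + r) = 4.21 / (4.21 + 1.51) = 0.7360

73.6 %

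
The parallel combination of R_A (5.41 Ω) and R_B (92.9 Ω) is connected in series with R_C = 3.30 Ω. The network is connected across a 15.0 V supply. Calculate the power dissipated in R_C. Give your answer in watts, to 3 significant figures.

Combine R_A and R_B into their parallel equivalent first, reducing the network to two series resistors.
R_p = (5.41×92.9)/(5.41+92.9) = 5.112 Ω
R_total = R_p + 3.30 = 5.112 + 3.30 = 8.412 Ω
I = V / R_total = 15.0 / 8.412 = 1.783 A
R_C is the series element, so its power is I²R.
P_R_C = (1.783)² × 3.30 = 10.49 W

10.5 W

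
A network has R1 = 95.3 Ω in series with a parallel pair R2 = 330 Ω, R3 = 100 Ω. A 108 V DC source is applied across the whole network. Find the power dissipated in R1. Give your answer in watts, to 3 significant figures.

37.6 W

Collapse R2‖R3 to a single equivalent, reducing the network to two series elements.
R_p = (330×100)/(330+100) = 76.74 Ω
R_total = 95.3 + 76.74 = 172.0 Ω
I = V / R_total = 108 / 172.0 = 0.6277 A
The full supply current passes through R1: P = I²R.
P_R1 = (0.6277)² × 95.3 = 37.55 W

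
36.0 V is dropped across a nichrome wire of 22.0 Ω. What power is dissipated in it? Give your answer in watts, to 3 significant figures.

58.9 W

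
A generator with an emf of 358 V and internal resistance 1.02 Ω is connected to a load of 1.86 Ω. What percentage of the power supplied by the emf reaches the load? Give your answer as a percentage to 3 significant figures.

64.6 %

η = P_load/(P_load+P_int) = I²R/(I²R+I²r) = R/(R+r) — the I² cancels for series elements.
η = R / (R + r) = 1.86 / (1.86 + 1.02) = 0.6458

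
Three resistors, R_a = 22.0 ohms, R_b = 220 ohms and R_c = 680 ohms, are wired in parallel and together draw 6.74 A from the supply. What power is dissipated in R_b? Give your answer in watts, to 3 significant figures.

77.9 W

The branches share the same voltage, but only the total current is given — find V from the equivalent resistance first.
1/R_eq = 1/22.0 + 1/220 + 1/680 ⇒ R_eq = 19.43 Ω
V = I_total × R_eq = 6.740 × 19.43 = 130.9 V
P_R_b = V² / R_b = (130.9)² / 220 = 77.94 W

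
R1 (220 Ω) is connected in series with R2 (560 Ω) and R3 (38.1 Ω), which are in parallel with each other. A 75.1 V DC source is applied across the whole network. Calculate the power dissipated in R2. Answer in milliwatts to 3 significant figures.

196 mW

Replace R2 and R3 with their parallel equivalent so the circuit becomes R1 in series with R_p.
R_p = (560×38.1)/(560+38.1) = 35.67 Ω
R_total = 220 + 35.67 = 255.7 Ω
I = V / R_total = 75.1 / 255.7 = 0.2937 A
Voltage across the parallel pair: V_p = I × R_p = 0.2937 × 35.67 = 10.48 V
With V_p across R2, its power is V_p²/R2.
P_R2 = (10.48)² / 560 = 0.1961 W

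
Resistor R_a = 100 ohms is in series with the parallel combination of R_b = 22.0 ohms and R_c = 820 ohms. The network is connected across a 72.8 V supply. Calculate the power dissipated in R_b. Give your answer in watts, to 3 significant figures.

7.50 W

Reduce the parallel pair to R_p first; the network is then a simple series string.
R_p = (22.0×820)/(22.0+820) = 21.43 Ω
R_total = 100 + 21.43 = 121.4 Ω
I = V / R_total = 72.8 / 121.4 = 0.5995 A
Voltage across the parallel pair: V_p = I × R_p = 0.5995 × 21.43 = 12.85 V
R_b sees V_p directly, so P = V_p² / R_b.
P_R_b = (12.85)² / 22.0 = 7.500 W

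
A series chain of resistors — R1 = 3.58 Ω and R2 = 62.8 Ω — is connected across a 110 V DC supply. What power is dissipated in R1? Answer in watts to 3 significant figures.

9.83 W

In a series string the same current flows through every resistor — find that current, then P = I²R for the one we want.
R_total = 3.58 + 62.8 = 66.38 Ω
I = V / R_total = 110 / 66.38 = 1.657 A
P_R1 = I² × R1 = (1.657)² × 3.58 = 9.831 W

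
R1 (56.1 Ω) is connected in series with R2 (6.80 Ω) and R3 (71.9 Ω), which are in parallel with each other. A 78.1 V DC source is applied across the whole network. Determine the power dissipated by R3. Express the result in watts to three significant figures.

0.843 W

Collapse R2‖R3 to a single equivalent, reducing the network to two series elements.
R_p = (6.80×71.9)/(6.80+71.9) = 6.212 Ω
R_total = 56.1 + 6.212 = 62.31 Ω
I = V / R_total = 78.1 / 62.31 = 1.253 A
Voltage across the parallel pair: V_p = I × R_p = 1.253 × 6.212 = 7.786 V
R3 is across V_p, so use P = V²/R for that branch.
P_R3 = (7.786)² / 71.9 = 0.8432 W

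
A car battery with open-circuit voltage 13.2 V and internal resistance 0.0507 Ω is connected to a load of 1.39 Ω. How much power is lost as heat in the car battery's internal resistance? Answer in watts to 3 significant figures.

4.26 W

Internal loss is I²r, with I set by the total series resistance r+R.
I = ε / (r + R) = 13.2 / (0.0507 + 1.39) = 9.162 A
P_int = I² r = (9.162)² × 0.0507 = 4.256 W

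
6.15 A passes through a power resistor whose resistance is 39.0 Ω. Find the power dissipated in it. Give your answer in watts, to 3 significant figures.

1480 W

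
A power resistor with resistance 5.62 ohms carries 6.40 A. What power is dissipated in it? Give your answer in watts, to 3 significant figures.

Current and resistance are given, so P = I²R is the direct form.
P = (6.400 A)² × 5.62 Ω = 230.2 W

230 W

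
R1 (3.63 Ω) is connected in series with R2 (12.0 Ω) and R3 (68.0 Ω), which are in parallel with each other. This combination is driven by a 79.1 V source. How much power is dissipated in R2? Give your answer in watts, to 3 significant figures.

First combine the parallel branches into one equivalent R_p, then R1 + R_p is a series pair.
R_p = (12.0×68.0)/(12.0+68.0) = 10.20 Ω
R_total = 3.63 + 10.20 = 13.83 Ω
I = V / R_total = 79.1 / 13.83 = 5.719 A
Voltage across the parallel pair: V_p = I × R_p = 5.719 × 10.20 = 58.34 V
With V_p across R2, its power is V_p²/R2.
P_R2 = (58.34)² / 12.0 = 283.6 W

284 W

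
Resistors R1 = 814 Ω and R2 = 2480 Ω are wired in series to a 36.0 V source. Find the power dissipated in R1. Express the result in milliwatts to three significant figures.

In a series string the same current flows through every resistor — find that current, then P = I²R for the one we want.
R_total = 814 + 2480 = 3294 Ω
I = V / R_total = 36.0 / 3294 = 0.01093 A
P_R1 = I² × R1 = (0.01093)² × 814 = 0.09723 W

97.2 mW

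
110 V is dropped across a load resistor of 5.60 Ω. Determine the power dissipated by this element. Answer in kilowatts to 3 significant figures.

We know the drop across the element and its resistance — P = V²/R, one step.
P = (110 V)² / 5.60 Ω = 2161 W

2.16 kW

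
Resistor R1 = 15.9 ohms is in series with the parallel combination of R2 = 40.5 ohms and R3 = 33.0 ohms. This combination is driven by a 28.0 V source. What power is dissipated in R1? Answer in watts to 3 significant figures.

Collapse R2‖R3 to a single equivalent, reducing the network to two series elements.
R_p = (40.5×33.0)/(40.5+33.0) = 18.18 Ω
R_total = 15.9 + 18.18 = 34.08 Ω
I = V / R_total = 28.0 / 34.08 = 0.8215 A
The full supply current passes through R1: P = I²R.
P_R1 = (0.8215)² × 15.9 = 10.73 W

10.7 W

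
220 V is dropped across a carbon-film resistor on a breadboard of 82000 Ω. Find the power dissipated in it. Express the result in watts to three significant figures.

0.590 W

V and R are stated; P = V²/R avoids computing the current.
P = (220 V)² / 82000 Ω = 0.5902 W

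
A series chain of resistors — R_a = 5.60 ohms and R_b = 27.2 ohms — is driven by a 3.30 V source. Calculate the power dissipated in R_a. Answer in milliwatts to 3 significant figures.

In a series string the same current flows through every resistor — find that current, then P = I²R for the one we want.
R_total = 5.60 + 27.2 = 32.80 Ω
I = V / R_total = 3.30 / 32.80 = 0.1006 A
P_R_a = I² × R_a = (0.1006)² × 5.60 = 0.05669 W

56.7 mW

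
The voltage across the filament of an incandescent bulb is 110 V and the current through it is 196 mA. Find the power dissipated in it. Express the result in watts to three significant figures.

With V and I both given, power follows immediately from P = V I.
P = 110 V × 0.1960 A = 21.56 W

21.6 W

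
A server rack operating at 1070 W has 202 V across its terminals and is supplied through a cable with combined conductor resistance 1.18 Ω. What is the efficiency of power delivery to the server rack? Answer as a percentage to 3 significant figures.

97.0 %

I = P / V = 1070 / 202 = 5.297 A through the cable.
P_line = I² R_line = (5.297)² × 1.18 = 33.11 W
P_source = P_load + P_line = 1070 + 33.11 = 1103 W
η = P_load / P_source = 1070 / 1103 = 0.9700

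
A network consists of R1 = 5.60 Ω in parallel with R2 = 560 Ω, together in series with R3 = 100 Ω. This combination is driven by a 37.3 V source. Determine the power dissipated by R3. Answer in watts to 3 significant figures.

12.5 W

First find R_p for the parallel pair, then treat R_p + R3 as a series loop.
R_p = (5.60×560)/(5.60+560) = 5.545 Ω
R_total = R_p + 100 = 5.545 + 100 = 105.5 Ω
I = V / R_total = 37.3 / 105.5 = 0.3534 A
R3 carries the full series current, so P = I²R.
P_R3 = (0.3534)² × 100 = 12.49 W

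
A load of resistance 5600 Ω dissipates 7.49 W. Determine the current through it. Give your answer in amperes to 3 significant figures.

The two known quantities fix the third via I = √(P / R).
I = √(7.49 / 5600) = 0.03657 A

0.0366 A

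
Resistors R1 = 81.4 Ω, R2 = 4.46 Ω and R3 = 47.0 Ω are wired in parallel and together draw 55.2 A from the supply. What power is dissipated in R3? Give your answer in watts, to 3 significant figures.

Parallel branches share V, not I — compute V via R_eq, then use V²/R for the target branch.
1/R_eq = 1/81.4 + 1/4.46 + 1/47.0 ⇒ R_eq = 3.879 Ω
V = I_total × R_eq = 55.20 × 3.879 = 214.1 V
P_R3 = V² / R3 = (214.1)² / 47.0 = 975.6 W

976 W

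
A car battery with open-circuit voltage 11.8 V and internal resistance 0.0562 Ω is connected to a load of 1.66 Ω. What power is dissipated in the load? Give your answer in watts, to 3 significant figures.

The internal resistance and the load are in series, so the same I flows through both; get I from ε/(r+R), then I²R for the load.
I = ε / (r + R) = 11.8 / (0.0562 + 1.66) = 6.876 A
P_load = I² R = (6.876)² × 1.66 = 78.48 W

78.5 W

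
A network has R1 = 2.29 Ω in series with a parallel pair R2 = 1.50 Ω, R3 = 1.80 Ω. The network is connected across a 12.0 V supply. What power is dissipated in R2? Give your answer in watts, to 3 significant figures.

6.65 W

Collapse R2‖R3 to a single equivalent, reducing the network to two series elements.
R_p = (1.50×1.80)/(1.50+1.80) = 0.8182 Ω
R_total = 2.29 + 0.8182 = 3.108 Ω
I = V / R_total = 12.0 / 3.108 = 3.861 A
Voltage across the parallel pair: V_p = I × R_p = 3.861 × 0.8182 = 3.159 V
R2 is across V_p, so use P = V²/R for that branch.
P_R2 = (3.159)² / 1.50 = 6.652 W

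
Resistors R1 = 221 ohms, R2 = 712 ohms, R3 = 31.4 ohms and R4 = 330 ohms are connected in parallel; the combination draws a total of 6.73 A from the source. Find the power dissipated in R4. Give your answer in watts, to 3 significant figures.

Only the total current is stated, so first find the parallel equivalent to get the voltage across the combination.
1/R_eq = 1/221 + 1/712 + 1/31.4 + 1/330 ⇒ R_eq = 24.51 Ω
V = I_total × R_eq = 6.730 × 24.51 = 164.9 V
P_R4 = V² / R4 = (164.9)² / 330 = 82.42 W

82.4 W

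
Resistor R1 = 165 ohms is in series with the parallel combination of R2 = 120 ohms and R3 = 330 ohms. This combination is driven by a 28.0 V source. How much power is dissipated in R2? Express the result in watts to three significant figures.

0.790 W

Replace R2 and R3 with their parallel equivalent so the circuit becomes R1 in series with R_p.
R_p = (120×330)/(120+330) = 88.00 Ω
R_total = 165 + 88.00 = 253.0 Ω
I = V / R_total = 28.0 / 253.0 = 0.1107 A
Voltage across the parallel pair: V_p = I × R_p = 0.1107 × 88.00 = 9.739 V
With V_p across R2, its power is V_p²/R2.
P_R2 = (9.739)² / 120 = 0.7904 W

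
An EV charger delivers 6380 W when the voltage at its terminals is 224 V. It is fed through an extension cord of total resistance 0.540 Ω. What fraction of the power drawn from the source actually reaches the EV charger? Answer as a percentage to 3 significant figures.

I = P / V = 6380 / 224 = 28.48 A through the extension cord.
P_line = I² R_line = (28.48)² × 0.540 = 438.1 W
P_source = P_load + P_line = 6380 + 438.1 = 6818 W
η = P_load / P_source = 6380 / 6818 = 0.9357

93.6 %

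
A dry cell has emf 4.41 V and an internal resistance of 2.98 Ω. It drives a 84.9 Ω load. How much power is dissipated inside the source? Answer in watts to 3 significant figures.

0.00750 W

r is in series with the load, so it carries the full circuit current — the loss in it is I²r.
I = ε / (r + R) = 4.41 / (2.98 + 84.9) = 0.05018 A
P_int = I² r = (0.05018)² × 2.98 = 0.007504 W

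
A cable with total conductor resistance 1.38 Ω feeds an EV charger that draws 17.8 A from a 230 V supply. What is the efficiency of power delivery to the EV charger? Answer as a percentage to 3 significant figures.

89.3 %

The cable carries the full 17.8 A.
P_line = I² R_line = (17.80)² × 1.38 = 437.2 W
P_source = V I = 230 × 17.80 = 4094 W; P_load = 3657 W
η = P_load / P_source = 3657 / 4094 = 0.8932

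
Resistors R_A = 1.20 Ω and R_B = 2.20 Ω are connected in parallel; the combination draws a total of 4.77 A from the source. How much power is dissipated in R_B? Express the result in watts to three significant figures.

6.24 W

We need the common branch voltage; get it from I_total × R_eq, then P = V²/R for the branch.
1/R_eq = 1/1.20 + 1/2.20 ⇒ R_eq = 0.7765 Ω
V = I_total × R_eq = 4.770 × 0.7765 = 3.704 V
P_R_B = V² / R_B = (3.704)² / 2.20 = 6.235 W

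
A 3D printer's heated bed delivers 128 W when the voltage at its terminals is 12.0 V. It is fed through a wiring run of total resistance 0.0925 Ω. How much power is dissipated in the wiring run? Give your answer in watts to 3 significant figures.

10.5 W

The wiring run is a series resistance carrying the load current; its dissipation is I²R_line.
I = P / V = 128 / 12.0 = 10.67 A through the wiring run.
P_line = I² R_line = (10.67)² × 0.0925 = 10.52 W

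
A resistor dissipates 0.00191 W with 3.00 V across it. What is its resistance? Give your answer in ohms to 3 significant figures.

4710 Ω

From P = V I = I²R = V²/R, with the two given quantities we get R = V² / P.
R = (3.00)² / 0.00191 = 4712 Ω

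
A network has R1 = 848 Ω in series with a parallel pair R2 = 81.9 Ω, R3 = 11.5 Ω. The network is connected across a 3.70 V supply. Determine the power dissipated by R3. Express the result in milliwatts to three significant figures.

Replace R2 and R3 with their parallel equivalent so the circuit becomes R1 in series with R_p.
R_p = (81.9×11.5)/(81.9+11.5) = 10.08 Ω
R_total = 848 + 10.08 = 858.1 Ω
I = V / R_total = 3.70 / 858.1 = 0.004312 A
Voltage across the parallel pair: V_p = I × R_p = 0.004312 × 10.08 = 0.04348 V
R3 is across V_p, so use P = V²/R for that branch.
P_R3 = (0.04348)² / 11.5 = 0.0001644 W

0.164 mW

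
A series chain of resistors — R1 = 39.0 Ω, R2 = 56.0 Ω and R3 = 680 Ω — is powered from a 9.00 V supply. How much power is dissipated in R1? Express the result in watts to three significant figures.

0.00526 W

Since the resistors are in series they all carry the loop current I = V/R_total; the power in any one is I²R.
R_total = 39.0 + 56.0 + 680 = 775.0 Ω
I = V / R_total = 9.00 / 775.0 = 0.01161 A
P_R1 = I² × R1 = (0.01161)² × 39.0 = 0.005260 W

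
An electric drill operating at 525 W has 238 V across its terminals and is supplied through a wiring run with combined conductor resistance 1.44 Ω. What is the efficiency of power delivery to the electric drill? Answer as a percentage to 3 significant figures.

I = P / V = 525 / 238 = 2.206 A through the wiring run.
P_line = I² R_line = (2.206)² × 1.44 = 7.007 W
P_source = P_load + P_line = 525.0 + 7.007 = 532.0 W
η = P_load / P_source = 525.0 / 532.0 = 0.9868

98.7 %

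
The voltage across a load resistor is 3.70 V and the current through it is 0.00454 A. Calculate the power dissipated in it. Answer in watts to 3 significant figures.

0.0168 W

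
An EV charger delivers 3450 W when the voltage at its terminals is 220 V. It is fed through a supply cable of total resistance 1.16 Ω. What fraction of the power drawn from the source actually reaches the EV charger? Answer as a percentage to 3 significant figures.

I = P / V = 3450 / 220 = 15.68 A through the supply cable.
P_line = I² R_line = (15.68)² × 1.16 = 285.3 W
P_source = P_load + P_line = 3450 + 285.3 = 3735 W
η = P_load / P_source = 3450 / 3735 = 0.9236

92.4 %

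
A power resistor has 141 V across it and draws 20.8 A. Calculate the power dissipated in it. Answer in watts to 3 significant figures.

2930 W

Both the voltage across and the current through the element are known, so P = V I applies directly.
P = 141 V × 20.80 A = 2933 W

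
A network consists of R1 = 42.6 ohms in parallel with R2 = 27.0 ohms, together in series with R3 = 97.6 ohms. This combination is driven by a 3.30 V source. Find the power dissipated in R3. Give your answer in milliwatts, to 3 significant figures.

81.6 mW

Collapse the R1‖R2 pair into one equivalent R_p; then R_p and R3 form a series string.
R_p = (42.6×27.0)/(42.6+27.0) = 16.53 Ω
R_total = R_p + 97.6 = 16.53 + 97.6 = 114.1 Ω
I = V / R_total = 3.30 / 114.1 = 0.02892 A
All the supply current flows through R3; use P = I²R3.
P_R3 = (0.02892)² × 97.6 = 0.08160 W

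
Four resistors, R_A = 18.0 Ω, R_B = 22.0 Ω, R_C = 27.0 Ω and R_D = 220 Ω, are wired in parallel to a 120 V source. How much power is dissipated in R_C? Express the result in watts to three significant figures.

R_C sits directly across the source, so P = V²/R with V = 120 V.
P_R_C = V² / R_C = (120)² / 27.0 Ω = 533.3 W

533 W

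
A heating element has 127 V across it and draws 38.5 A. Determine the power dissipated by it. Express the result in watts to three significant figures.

V and I are known directly — P = V I, no intermediate step needed.
P = 127 V × 38.50 A = 4890 W

4890 W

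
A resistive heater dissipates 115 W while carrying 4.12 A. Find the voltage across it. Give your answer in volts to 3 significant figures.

The two known quantities fix the third via V = P / I.
V = 115 / 4.120 = 27.91 V

27.9 V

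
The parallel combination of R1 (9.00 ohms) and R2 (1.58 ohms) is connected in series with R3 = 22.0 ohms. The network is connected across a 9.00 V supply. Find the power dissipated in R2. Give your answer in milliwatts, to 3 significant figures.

Reduce the parallel combination to a single R_p; the circuit then becomes R_p in series with the remaining resistor.
R_p = (9.00×1.58)/(9.00+1.58) = 1.344 Ω
R_total = R_p + 22.0 = 1.344 + 22.0 = 23.34 Ω
I = V / R_total = 9.00 / 23.34 = 0.3855 A
Voltage across the parallel pair: V_p = I × R_p = 0.3855 × 1.344 = 0.5182 V
R2 sits across V_p; its power is V_p²/R.
P_R2 = (0.5182)² / 1.58 = 0.1699 W

170 mW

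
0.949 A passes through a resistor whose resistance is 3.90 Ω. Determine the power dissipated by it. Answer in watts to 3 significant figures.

3.51 W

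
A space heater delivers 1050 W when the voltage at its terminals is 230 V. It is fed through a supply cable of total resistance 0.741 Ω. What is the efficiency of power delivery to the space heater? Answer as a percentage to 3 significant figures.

I = P / V = 1050 / 230 = 4.565 A through the supply cable.
P_line = I² R_line = (4.565)² × 0.741 = 15.44 W
P_source = P_load + P_line = 1050 + 15.44 = 1065 W
η = P_load / P_source = 1050 / 1065 = 0.9855

98.6 %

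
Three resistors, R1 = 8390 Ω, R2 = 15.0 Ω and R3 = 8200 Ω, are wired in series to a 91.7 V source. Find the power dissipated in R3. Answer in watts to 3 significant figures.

The current is common to all series resistors; compute it, then apply P = I²R for the target.
R_total = 8390 + 15.0 + 8200 = 16600 Ω
I = V / R_total = 91.7 / 16600 = 0.005522 A
P_R3 = I² × R3 = (0.005522)² × 8200 = 0.2501 W

0.250 W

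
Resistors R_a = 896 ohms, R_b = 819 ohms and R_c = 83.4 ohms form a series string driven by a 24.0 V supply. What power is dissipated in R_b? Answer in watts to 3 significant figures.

0.146 W

Since the resistors are in series they all carry the loop current I = V/R_total; the power in any one is I²R.
R_total = 896 + 819 + 83.4 = 1798 Ω
I = V / R_total = 24.0 / 1798 = 0.01335 A
P_R_b = I² × R_b = (0.01335)² × 819 = 0.1459 W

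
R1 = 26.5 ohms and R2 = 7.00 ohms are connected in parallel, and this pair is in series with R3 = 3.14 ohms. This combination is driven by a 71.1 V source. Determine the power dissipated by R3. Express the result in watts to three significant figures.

Combine R1 and R2 into their parallel equivalent first, reducing the network to two series resistors.
R_p = (26.5×7.00)/(26.5+7.00) = 5.537 Ω
R_total = R_p + 3.14 = 5.537 + 3.14 = 8.677 Ω
I = V / R_total = 71.1 / 8.677 = 8.194 A
All the supply current flows through R3; use P = I²R3.
P_R3 = (8.194)² × 3.14 = 210.8 W

211 W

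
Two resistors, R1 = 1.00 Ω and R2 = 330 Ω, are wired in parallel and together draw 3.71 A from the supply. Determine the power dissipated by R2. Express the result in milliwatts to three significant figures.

Only the total current is stated, so first find the parallel equivalent to get the voltage across the combination.
1/R_eq = 1/1.00 + 1/330 ⇒ R_eq = 0.9970 Ω
V = I_total × R_eq = 3.710 × 0.9970 = 3.699 V
P_R2 = V² / R2 = (3.699)² / 330 = 0.04146 W

41.5 mW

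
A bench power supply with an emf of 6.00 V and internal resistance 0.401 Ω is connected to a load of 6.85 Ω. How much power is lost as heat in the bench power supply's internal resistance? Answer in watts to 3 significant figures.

r is in series with the load, so it carries the full circuit current — the loss in it is I²r.
I = ε / (r + R) = 6.00 / (0.401 + 6.85) = 0.8275 A
P_int = I² r = (0.8275)² × 0.401 = 0.2746 W

0.275 W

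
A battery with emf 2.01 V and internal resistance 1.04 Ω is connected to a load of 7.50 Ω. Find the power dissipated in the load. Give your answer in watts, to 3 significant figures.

0.415 W

Load and internal resistance form a series loop — compute the loop current, then the load power via I²R.
I = ε / (r + R) = 2.01 / (1.04 + 7.50) = 0.2354 A
P_load = I² R = (0.2354)² × 7.50 = 0.4155 W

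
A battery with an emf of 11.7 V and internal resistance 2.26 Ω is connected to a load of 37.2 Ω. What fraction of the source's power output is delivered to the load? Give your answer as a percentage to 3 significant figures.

94.3 %

Efficiency is P_load / P_total. With a series r and R sharing the same I, P = I²R for each, so η = R/(R+r).
η = R / (R + r) = 37.2 / (37.2 + 2.26) = 0.9427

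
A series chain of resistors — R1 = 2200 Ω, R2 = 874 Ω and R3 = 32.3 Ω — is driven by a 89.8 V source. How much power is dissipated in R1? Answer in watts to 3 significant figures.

1.84 W

Series elements share the same current, so find I first, then use P = I²R.
R_total = 2200 + 874 + 32.3 = 3106 Ω
I = V / R_total = 89.8 / 3106 = 0.02891 A
P_R1 = I² × R1 = (0.02891)² × 2200 = 1.839 W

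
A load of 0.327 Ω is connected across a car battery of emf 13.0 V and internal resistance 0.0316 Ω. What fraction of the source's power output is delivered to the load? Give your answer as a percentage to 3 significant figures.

Efficiency is P_load / P_total. With a series r and R sharing the same I, P = I²R for each, so η = R/(R+r).
η = R / (R + r) = 0.327 / (0.327 + 0.0316) = 0.9119

91.2 %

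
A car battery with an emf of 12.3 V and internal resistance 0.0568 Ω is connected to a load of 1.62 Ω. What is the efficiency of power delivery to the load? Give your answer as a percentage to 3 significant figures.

The source delivers εI, of which I²R reaches the load and I²r is lost; since I is common, η = R/(R+r).
η = R / (R + r) = 1.62 / (1.62 + 0.0568) = 0.9661

96.6 %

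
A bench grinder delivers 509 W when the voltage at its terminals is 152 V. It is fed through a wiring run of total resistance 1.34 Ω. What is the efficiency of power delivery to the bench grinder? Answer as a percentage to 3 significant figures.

97.1 %

I = P / V = 509 / 152 = 3.349 A through the wiring run.
P_line = I² R_line = (3.349)² × 1.34 = 15.03 W
P_source = P_load + P_line = 509.0 + 15.03 = 524.0 W
η = P_load / P_source = 509.0 / 524.0 = 0.9713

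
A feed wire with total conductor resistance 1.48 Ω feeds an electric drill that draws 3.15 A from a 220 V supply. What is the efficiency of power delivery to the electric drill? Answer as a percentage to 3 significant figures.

The feed wire carries the full 3.15 A.
P_line = I² R_line = (3.150)² × 1.48 = 14.69 W
P_source = V I = 220 × 3.150 = 693.0 W; P_load = 678.3 W
η = P_load / P_source = 678.3 / 693.0 = 0.9788

97.9 %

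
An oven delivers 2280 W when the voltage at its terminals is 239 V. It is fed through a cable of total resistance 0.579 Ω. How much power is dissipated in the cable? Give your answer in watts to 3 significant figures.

52.7 W

The cable and load are in series, so the same current flows in both; the loss is I²R_line.
I = P / V = 2280 / 239 = 9.540 A through the cable.
P_line = I² R_line = (9.540)² × 0.579 = 52.69 W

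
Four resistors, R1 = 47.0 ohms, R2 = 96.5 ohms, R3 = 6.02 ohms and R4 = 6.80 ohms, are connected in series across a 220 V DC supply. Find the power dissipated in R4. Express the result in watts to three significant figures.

In a series string the same current flows through every resistor — find that current, then P = I²R for the one we want.
R_total = 47.0 + 96.5 + 6.02 + 6.80 = 156.3 Ω
I = V / R_total = 220 / 156.3 = 1.407 A
P_R4 = I² × R4 = (1.407)² × 6.80 = 13.47 W

13.5 W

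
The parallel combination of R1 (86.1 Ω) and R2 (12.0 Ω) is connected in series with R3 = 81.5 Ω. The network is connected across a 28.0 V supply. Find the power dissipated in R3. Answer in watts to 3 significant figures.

7.54 W

Reduce the parallel combination to a single R_p; the circuit then becomes R_p in series with the remaining resistor.
R_p = (86.1×12.0)/(86.1+12.0) = 10.53 Ω
R_total = R_p + 81.5 = 10.53 + 81.5 = 92.03 Ω
I = V / R_total = 28.0 / 92.03 = 0.3042 A
All the supply current flows through R3; use P = I²R3.
P_R3 = (0.3042)² × 81.5 = 7.544 W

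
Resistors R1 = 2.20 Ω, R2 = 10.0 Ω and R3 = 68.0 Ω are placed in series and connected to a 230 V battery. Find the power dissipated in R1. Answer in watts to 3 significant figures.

18.1 W

In a series string the same current flows through every resistor — find that current, then P = I²R for the one we want.
R_total = 2.20 + 10.0 + 68.0 = 80.20 Ω
I = V / R_total = 230 / 80.20 = 2.868 A
P_R1 = I² × R1 = (2.868)² × 2.20 = 18.09 W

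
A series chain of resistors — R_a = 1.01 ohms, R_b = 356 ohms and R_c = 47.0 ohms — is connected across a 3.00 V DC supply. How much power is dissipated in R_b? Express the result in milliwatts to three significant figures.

19.6 mW

In a series string the same current flows through every resistor — find that current, then P = I²R for the one we want.
R_total = 1.01 + 356 + 47.0 = 404.0 Ω
I = V / R_total = 3.00 / 404.0 = 0.007426 A
P_R_b = I² × R_b = (0.007426)² × 356 = 0.01963 W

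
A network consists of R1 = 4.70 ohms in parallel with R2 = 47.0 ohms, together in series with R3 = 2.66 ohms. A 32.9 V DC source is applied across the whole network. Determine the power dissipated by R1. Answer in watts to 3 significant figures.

Reduce the parallel combination to a single R_p; the circuit then becomes R_p in series with the remaining resistor.
R_p = (4.70×47.0)/(4.70+47.0) = 4.273 Ω
R_total = R_p + 2.66 = 4.273 + 2.66 = 6.933 Ω
I = V / R_total = 32.9 / 6.933 = 4.746 A
Voltage across the parallel pair: V_p = I × R_p = 4.746 × 4.273 = 20.28 V
R1 has V_p across it, so P = V_p²/R1.
P_R1 = (20.28)² / 4.70 = 87.48 W

87.5 W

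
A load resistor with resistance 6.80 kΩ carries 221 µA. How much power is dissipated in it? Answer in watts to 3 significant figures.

With I and R stated, P = I²R applies in one step.
P = (0.0002210 A)² × 6800 Ω = 0.0003321 W

0.000332 W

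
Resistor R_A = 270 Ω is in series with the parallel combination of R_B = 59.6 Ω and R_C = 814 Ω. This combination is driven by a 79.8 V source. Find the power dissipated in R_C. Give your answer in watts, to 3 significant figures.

0.228 W

Collapse R_B‖R_C to a single equivalent, reducing the network to two series elements.
R_p = (59.6×814)/(59.6+814) = 55.53 Ω
R_total = 270 + 55.53 = 325.5 Ω
I = V / R_total = 79.8 / 325.5 = 0.2451 A
Voltage across the parallel pair: V_p = I × R_p = 0.2451 × 55.53 = 13.61 V
R_C is across V_p, so use P = V²/R for that branch.
P_R_C = (13.61)² / 814 = 0.2277 W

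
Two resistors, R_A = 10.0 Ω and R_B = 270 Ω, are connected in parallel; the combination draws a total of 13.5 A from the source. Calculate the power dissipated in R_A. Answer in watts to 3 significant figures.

1690 W

Only the total current is stated, so first find the parallel equivalent to get the voltage across the combination.
1/R_eq = 1/10.0 + 1/270 ⇒ R_eq = 9.643 Ω
V = I_total × R_eq = 13.50 × 9.643 = 130.2 V
P_R_A = V² / R_A = (130.2)² / 10.0 = 1695 W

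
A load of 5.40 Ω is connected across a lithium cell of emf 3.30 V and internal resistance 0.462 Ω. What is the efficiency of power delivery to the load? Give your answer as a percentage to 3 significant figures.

Efficiency is P_load / P_total. With a series r and R sharing the same I, P = I²R for each, so η = R/(R+r).
η = R / (R + r) = 5.40 / (5.40 + 0.462) = 0.9212

92.1 %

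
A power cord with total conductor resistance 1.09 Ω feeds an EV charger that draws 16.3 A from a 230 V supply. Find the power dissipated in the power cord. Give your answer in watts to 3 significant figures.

290 W

The power cord is a series resistance carrying the load current; its dissipation is I²R_line.
The power cord carries the full 16.3 A.
P_line = I² R_line = (16.30)² × 1.09 = 289.6 W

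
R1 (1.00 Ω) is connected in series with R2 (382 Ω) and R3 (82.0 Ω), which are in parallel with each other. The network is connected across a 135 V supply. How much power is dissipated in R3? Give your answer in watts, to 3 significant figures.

First combine the parallel branches into one equivalent R_p, then R1 + R_p is a series pair.
R_p = (382×82.0)/(382+82.0) = 67.51 Ω
R_total = 1.00 + 67.51 = 68.51 Ω
I = V / R_total = 135 / 68.51 = 1.971 A
Voltage across the parallel pair: V_p = I × R_p = 1.971 × 67.51 = 133.0 V
With V_p across R3, its power is V_p²/R3.
P_R3 = (133.0)² / 82.0 = 215.8 W

216 W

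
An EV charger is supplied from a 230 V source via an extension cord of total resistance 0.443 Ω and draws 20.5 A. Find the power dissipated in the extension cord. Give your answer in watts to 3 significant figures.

The extension cord and load are in series, so the same current flows in both; the loss is I²R_line.
The extension cord carries the full 20.5 A.
P_line = I² R_line = (20.50)² × 0.443 = 186.2 W

186 W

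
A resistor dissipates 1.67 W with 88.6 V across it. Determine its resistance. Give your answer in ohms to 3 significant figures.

4700 Ω

From P = V I = I²R = V²/R, with the two given quantities we get R = V² / P.
R = (88.6)² / 1.67 = 4701 Ω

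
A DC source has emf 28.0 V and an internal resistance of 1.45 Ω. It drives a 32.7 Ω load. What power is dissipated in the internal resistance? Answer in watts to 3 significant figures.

r is in series with the load, so it carries the full circuit current — the loss in it is I²r.
I = ε / (r + R) = 28.0 / (1.45 + 32.7) = 0.8199 A
P_int = I² r = (0.8199)² × 1.45 = 0.9748 W

0.975 W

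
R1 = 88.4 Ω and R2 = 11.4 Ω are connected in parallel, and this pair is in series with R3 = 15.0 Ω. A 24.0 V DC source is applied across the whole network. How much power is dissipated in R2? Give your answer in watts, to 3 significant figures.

Reduce the parallel combination to a single R_p; the circuit then becomes R_p in series with the remaining resistor.
R_p = (88.4×11.4)/(88.4+11.4) = 10.10 Ω
R_total = R_p + 15.0 = 10.10 + 15.0 = 25.10 Ω
I = V / R_total = 24.0 / 25.10 = 0.9563 A
Voltage across the parallel pair: V_p = I × R_p = 0.9563 × 10.10 = 9.656 V
Use P = V²/R for R2 with V = V_p.
P_R2 = (9.656)² / 11.4 = 8.179 W

8.18 W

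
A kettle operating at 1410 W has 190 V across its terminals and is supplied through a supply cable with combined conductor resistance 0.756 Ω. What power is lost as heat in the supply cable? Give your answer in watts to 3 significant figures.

41.6 W

Only the current and the line resistance are needed for the I²R loss.
I = P / V = 1410 / 190 = 7.421 A through the supply cable.
P_line = I² R_line = (7.421)² × 0.756 = 41.63 W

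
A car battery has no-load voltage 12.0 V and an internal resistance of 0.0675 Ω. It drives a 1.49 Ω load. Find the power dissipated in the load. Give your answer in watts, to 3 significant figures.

Find the circuit current first, then P = I²R for the load (series elements share I).
I = ε / (r + R) = 12.0 / (0.0675 + 1.49) = 7.705 A
P_load = I² R = (7.705)² × 1.49 = 88.45 W

88.4 W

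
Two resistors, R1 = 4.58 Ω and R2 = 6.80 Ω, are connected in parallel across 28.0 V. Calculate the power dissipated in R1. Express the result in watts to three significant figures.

171 W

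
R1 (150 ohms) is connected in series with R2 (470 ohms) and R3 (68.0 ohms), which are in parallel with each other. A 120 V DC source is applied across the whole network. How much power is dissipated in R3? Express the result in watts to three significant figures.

Replace R2 and R3 with their parallel equivalent so the circuit becomes R1 in series with R_p.
R_p = (470×68.0)/(470+68.0) = 59.41 Ω
R_total = 150 + 59.41 = 209.4 Ω
I = V / R_total = 120 / 209.4 = 0.5731 A
Voltage across the parallel pair: V_p = I × R_p = 0.5731 × 59.41 = 34.04 V
With V_p across R3, its power is V_p²/R3.
P_R3 = (34.04)² / 68.0 = 17.04 W

17.0 W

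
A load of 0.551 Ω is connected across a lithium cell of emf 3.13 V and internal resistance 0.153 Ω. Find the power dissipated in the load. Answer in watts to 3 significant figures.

The internal resistance and the load are in series, so the same I flows through both; get I from ε/(r+R), then I²R for the load.
I = ε / (r + R) = 3.13 / (0.153 + 0.551) = 4.446 A
P_load = I² R = (4.446)² × 0.551 = 10.89 W

10.9 W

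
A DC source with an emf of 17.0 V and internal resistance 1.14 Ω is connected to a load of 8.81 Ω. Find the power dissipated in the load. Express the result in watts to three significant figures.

25.7 W

With r and R in series, I = ε/(r+R); the load dissipates I²R.
I = ε / (r + R) = 17.0 / (1.14 + 8.81) = 1.709 A
P_load = I² R = (1.709)² × 8.81 = 25.72 W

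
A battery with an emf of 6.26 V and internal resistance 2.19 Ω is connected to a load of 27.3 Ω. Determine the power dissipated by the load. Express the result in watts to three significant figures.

1.23 W

Find the circuit current first, then P = I²R for the load (series elements share I).
I = ε / (r + R) = 6.26 / (2.19 + 27.3) = 0.2123 A
P_load = I² R = (0.2123)² × 27.3 = 1.230 W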